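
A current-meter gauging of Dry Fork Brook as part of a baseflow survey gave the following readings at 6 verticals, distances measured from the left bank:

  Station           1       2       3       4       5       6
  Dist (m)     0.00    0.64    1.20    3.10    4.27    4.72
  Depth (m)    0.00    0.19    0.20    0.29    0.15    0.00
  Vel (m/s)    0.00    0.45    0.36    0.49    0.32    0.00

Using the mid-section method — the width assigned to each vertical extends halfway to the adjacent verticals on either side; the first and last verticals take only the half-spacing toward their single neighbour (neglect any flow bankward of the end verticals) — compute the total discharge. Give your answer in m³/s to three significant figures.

w_2 = (1.20 − 0.00)/2 = 0.6 m; q_2 = 0.45 × 0.19 × 0.6 = 0.05130 m³/s
w_3 = (3.10 − 0.64)/2 = 1.23 m; q_3 = 0.36 × 0.20 × 1.23 = 0.08856 m³/s
w_4 = (4.27 − 1.20)/2 = 1.535 m; q_4 = 0.49 × 0.29 × 1.535 = 0.2181 m³/s
w_5 = (4.72 − 3.10)/2 = 0.81 m; q_5 = 0.32 × 0.15 × 0.81 = 0.03888 m³/s
Stations 1, 6 contribute zero (depth or velocity is 0).
Q = Σ qᵢ = 0.3969 m³/s

0.397 m³/s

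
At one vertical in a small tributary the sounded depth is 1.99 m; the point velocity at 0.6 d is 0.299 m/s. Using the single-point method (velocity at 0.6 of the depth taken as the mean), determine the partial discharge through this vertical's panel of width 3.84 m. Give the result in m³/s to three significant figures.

2.28 m³/s

v̄ = v₀.₆ = 0.299 m/s
q = v̄ × d × w = 0.2990 × 1.99 × 3.84 = 2.285 m³/s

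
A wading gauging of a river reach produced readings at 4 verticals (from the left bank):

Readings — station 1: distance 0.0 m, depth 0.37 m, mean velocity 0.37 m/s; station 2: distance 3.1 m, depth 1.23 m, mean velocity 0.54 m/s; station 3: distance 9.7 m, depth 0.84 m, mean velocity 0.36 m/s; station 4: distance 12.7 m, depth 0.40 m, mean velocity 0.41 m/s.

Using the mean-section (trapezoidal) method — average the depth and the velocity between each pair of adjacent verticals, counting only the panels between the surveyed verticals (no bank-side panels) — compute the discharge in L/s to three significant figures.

4920 L/s

Panel 1-2: Δb = 3.1 m, d̄ = (0.37+1.23)/2 = 0.8, v̄ = (0.37+0.54)/2 = 0.455 → q = 3.1×0.8×0.455 = 1.128 m³/s
Panel 2-3: Δb = 6.6 m, d̄ = (1.23+0.84)/2 = 1.035, v̄ = (0.54+0.36)/2 = 0.45 → q = 6.6×1.035×0.45 = 3.074 m³/s
Panel 3-4: Δb = 3 m, d̄ = (0.84+0.40)/2 = 0.62, v̄ = (0.36+0.41)/2 = 0.385 → q = 3×0.62×0.385 = 0.7161 m³/s
Q = Σ q = 4.918 m³/s
= 4.918 × 1000 = 4918 L/s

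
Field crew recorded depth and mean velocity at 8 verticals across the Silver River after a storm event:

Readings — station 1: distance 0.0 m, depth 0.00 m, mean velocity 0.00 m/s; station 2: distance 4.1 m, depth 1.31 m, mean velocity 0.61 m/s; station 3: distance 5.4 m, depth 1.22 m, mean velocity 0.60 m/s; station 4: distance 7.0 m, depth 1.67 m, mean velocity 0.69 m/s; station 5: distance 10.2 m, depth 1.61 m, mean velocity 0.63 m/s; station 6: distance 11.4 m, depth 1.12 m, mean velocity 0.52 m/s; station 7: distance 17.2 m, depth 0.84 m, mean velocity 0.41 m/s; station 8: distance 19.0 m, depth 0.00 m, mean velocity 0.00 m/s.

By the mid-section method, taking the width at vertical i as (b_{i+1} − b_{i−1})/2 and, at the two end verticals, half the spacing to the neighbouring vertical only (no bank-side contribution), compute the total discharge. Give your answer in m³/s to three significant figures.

11.6 m³/s

w_2 = (5.4 − 0.0)/2 = 2.7 m; q_2 = 0.61 × 1.31 × 2.7 = 2.158 m³/s
w_3 = (7.0 − 4.1)/2 = 1.45 m; q_3 = 0.60 × 1.22 × 1.45 = 1.061 m³/s
w_4 = (10.2 − 5.4)/2 = 2.4 m; q_4 = 0.69 × 1.67 × 2.4 = 2.766 m³/s
w_5 = (11.4 − 7.0)/2 = 2.2 m; q_5 = 0.63 × 1.61 × 2.2 = 2.231 m³/s
w_6 = (17.2 − 10.2)/2 = 3.5 m; q_6 = 0.52 × 1.12 × 3.5 = 2.038 m³/s
w_7 = (19.0 − 11.4)/2 = 3.8 m; q_7 = 0.41 × 0.84 × 3.8 = 1.309 m³/s
Stations 1, 8 contribute zero (depth or velocity is 0).
Q = Σ qᵢ = 11.56 m³/s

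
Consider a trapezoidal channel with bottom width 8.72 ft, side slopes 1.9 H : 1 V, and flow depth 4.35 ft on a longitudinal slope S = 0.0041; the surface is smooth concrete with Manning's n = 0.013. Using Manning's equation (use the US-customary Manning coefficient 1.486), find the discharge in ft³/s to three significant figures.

1050 ft³/s

A = (b + z·y)·y = (8.72 + 1.9×4.35)×4.35 = 73.88 ft²
P = b + 2y√(1+z²) = 8.72 + 2×4.35×√(1+1.9²) = 27.40 ft
R = A/P = 73.88/27.40 = 2.697 ft
Q = (1.486/n)·A·R^(2/3)·S^(1/2) = (1.486/0.013) × 73.88 × 2.697^(2/3) × 0.0041^(1/2) = 1048 ft³/s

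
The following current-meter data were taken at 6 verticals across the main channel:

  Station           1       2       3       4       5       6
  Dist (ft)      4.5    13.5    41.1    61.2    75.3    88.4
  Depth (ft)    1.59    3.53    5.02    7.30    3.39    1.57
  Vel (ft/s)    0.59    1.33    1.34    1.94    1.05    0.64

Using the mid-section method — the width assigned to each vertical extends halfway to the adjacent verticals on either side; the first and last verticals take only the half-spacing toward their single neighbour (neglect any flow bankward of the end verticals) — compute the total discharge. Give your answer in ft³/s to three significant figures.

w_1 = (13.5 − 4.5)/2 = 4.5 ft; q_1 = 0.59 × 1.59 × 4.5 = 4.221 ft³/s
w_2 = (41.1 − 4.5)/2 = 18.3 ft; q_2 = 1.33 × 3.53 × 18.3 = 85.92 ft³/s
w_3 = (61.2 − 13.5)/2 = 23.85 ft; q_3 = 1.34 × 5.02 × 23.85 = 160.4 ft³/s
w_4 = (75.3 − 41.1)/2 = 17.1 ft; q_4 = 1.94 × 7.30 × 17.1 = 242.2 ft³/s
w_5 = (88.4 − 61.2)/2 = 13.6 ft; q_5 = 1.05 × 3.39 × 13.6 = 48.41 ft³/s
w_6 = (88.4 − 75.3)/2 = 6.55 ft; q_6 = 0.64 × 1.57 × 6.55 = 6.581 ft³/s
Q = Σ qᵢ = 547.7 ft³/s

548 ft³/s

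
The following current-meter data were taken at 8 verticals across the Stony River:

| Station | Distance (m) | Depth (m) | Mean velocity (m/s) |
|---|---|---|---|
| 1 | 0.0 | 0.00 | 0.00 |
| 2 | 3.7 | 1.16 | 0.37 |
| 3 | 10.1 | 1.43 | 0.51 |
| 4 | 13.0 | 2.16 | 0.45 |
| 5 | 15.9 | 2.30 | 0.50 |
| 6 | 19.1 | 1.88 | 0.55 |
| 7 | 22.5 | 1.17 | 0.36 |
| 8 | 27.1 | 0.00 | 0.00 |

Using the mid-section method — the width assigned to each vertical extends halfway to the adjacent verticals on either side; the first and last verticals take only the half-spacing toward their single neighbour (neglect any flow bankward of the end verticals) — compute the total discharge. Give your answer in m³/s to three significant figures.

w_2 = (10.1 − 0.0)/2 = 5.05 m; q_2 = 0.37 × 1.16 × 5.05 = 2.167 m³/s
w_3 = (13.0 − 3.7)/2 = 4.65 m; q_3 = 0.51 × 1.43 × 4.65 = 3.391 m³/s
w_4 = (15.9 − 10.1)/2 = 2.9 m; q_4 = 0.45 × 2.16 × 2.9 = 2.819 m³/s
w_5 = (19.1 − 13.0)/2 = 3.05 m; q_5 = 0.50 × 2.30 × 3.05 = 3.508 m³/s
w_6 = (22.5 − 15.9)/2 = 3.3 m; q_6 = 0.55 × 1.88 × 3.3 = 3.412 m³/s
w_7 = (27.1 − 19.1)/2 = 4 m; q_7 = 0.36 × 1.17 × 4 = 1.685 m³/s
Stations 1, 8 contribute zero (depth or velocity is 0).
Q = Σ qᵢ = 16.98 m³/s

17.0 m³/s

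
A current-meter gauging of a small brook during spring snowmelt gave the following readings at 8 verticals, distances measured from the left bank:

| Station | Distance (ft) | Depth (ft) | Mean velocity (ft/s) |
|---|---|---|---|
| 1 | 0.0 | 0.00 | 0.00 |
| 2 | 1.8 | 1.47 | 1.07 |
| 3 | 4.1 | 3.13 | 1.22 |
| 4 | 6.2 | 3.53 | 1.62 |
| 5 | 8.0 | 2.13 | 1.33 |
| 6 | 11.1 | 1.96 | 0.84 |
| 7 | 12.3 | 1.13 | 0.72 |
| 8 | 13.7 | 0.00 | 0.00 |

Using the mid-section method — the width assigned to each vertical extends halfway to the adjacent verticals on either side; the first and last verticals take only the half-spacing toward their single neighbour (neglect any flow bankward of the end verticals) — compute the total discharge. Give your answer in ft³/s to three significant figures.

w_2 = (4.1 − 0.0)/2 = 2.05 ft; q_2 = 1.07 × 1.47 × 2.05 = 3.224 ft³/s
w_3 = (6.2 − 1.8)/2 = 2.2 ft; q_3 = 1.22 × 3.13 × 2.2 = 8.401 ft³/s
w_4 = (8.0 − 4.1)/2 = 1.95 ft; q_4 = 1.62 × 3.53 × 1.95 = 11.15 ft³/s
w_5 = (11.1 − 6.2)/2 = 2.45 ft; q_5 = 1.33 × 2.13 × 2.45 = 6.941 ft³/s
w_6 = (12.3 − 8.0)/2 = 2.15 ft; q_6 = 0.84 × 1.96 × 2.15 = 3.540 ft³/s
w_7 = (13.7 − 11.1)/2 = 1.3 ft; q_7 = 0.72 × 1.13 × 1.3 = 1.058 ft³/s
Stations 1, 8 contribute zero (depth or velocity is 0).
Q = Σ qᵢ = 34.31 ft³/s

34.3 ft³/s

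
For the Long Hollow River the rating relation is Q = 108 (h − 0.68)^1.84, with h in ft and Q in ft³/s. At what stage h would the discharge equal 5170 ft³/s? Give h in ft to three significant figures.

h − h₀ = (Q/C)^(1/b) = (5170/108)^(1/1.84) = 8.186 ft
h = 0.68 + 8.186 = 8.866 ft

8.87 ft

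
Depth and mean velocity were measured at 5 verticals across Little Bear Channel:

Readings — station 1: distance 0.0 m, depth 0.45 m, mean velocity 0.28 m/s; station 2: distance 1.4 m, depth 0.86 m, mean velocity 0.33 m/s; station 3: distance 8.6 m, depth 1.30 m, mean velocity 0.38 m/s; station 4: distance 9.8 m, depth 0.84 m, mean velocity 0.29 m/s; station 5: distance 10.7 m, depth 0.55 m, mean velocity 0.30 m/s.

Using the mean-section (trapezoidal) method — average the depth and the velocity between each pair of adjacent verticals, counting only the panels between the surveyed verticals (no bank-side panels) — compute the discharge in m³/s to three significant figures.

Panel 1-2: Δb = 1.4 m, d̄ = (0.45+0.86)/2 = 0.655, v̄ = (0.28+0.33)/2 = 0.305 → q = 1.4×0.655×0.305 = 0.2797 m³/s
Panel 2-3: Δb = 7.2 m, d̄ = (0.86+1.30)/2 = 1.08, v̄ = (0.33+0.38)/2 = 0.355 → q = 7.2×1.08×0.355 = 2.760 m³/s
Panel 3-4: Δb = 1.2 m, d̄ = (1.30+0.84)/2 = 1.07, v̄ = (0.38+0.29)/2 = 0.335 → q = 1.2×1.07×0.335 = 0.4301 m³/s
Panel 4-5: Δb = 0.9 m, d̄ = (0.84+0.55)/2 = 0.695, v̄ = (0.29+0.30)/2 = 0.295 → q = 0.9×0.695×0.295 = 0.1845 m³/s
Q = Σ q = 3.655 m³/s

3.65 m³/s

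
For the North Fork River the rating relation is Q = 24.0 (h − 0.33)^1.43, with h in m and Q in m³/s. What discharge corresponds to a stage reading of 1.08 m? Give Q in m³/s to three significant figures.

Q = 24.0 × (1.08 − 0.33)^1.43 = 24.0 × 0.75^1.43 = 15.91 m³/s

15.9 m³/s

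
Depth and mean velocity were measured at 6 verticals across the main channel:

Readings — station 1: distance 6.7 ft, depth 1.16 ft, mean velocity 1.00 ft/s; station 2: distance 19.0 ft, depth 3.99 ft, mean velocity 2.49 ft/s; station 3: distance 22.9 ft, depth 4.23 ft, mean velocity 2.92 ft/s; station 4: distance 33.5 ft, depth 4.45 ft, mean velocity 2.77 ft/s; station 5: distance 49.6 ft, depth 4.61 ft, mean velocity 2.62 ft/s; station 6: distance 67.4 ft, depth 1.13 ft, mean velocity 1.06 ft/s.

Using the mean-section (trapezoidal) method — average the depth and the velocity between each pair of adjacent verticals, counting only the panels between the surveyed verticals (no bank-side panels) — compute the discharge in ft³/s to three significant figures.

Panel 1-2: Δb = 12.3 ft, d̄ = (1.16+3.99)/2 = 2.575, v̄ = (1.00+2.49)/2 = 1.745 → q = 12.3×2.575×1.745 = 55.27 ft³/s
Panel 2-3: Δb = 3.9 ft, d̄ = (3.99+4.23)/2 = 4.11, v̄ = (2.49+2.92)/2 = 2.705 → q = 3.9×4.11×2.705 = 43.36 ft³/s
Panel 3-4: Δb = 10.6 ft, d̄ = (4.23+4.45)/2 = 4.34, v̄ = (2.92+2.77)/2 = 2.845 → q = 10.6×4.34×2.845 = 130.9 ft³/s
Panel 4-5: Δb = 16.1 ft, d̄ = (4.45+4.61)/2 = 4.53, v̄ = (2.77+2.62)/2 = 2.695 → q = 16.1×4.53×2.695 = 196.6 ft³/s
Panel 5-6: Δb = 17.8 ft, d̄ = (4.61+1.13)/2 = 2.87, v̄ = (2.62+1.06)/2 = 1.84 → q = 17.8×2.87×1.84 = 94.00 ft³/s
Q = Σ q = 520.1 ft³/s

520 ft³/s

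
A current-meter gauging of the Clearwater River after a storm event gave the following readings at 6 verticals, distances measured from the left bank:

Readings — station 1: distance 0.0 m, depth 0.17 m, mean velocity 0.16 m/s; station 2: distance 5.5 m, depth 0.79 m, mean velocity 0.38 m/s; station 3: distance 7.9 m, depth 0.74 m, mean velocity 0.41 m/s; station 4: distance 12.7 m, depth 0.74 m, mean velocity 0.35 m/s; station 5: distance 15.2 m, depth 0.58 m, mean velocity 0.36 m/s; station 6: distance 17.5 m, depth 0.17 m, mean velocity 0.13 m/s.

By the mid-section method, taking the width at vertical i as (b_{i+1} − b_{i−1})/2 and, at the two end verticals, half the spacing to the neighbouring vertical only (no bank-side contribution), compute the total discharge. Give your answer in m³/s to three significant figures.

3.82 m³/s

w_1 = (5.5 − 0.0)/2 = 2.75 m; q_1 = 0.16 × 0.17 × 2.75 = 0.07480 m³/s
w_2 = (7.9 − 0.0)/2 = 3.95 m; q_2 = 0.38 × 0.79 × 3.95 = 1.186 m³/s
w_3 = (12.7 − 5.5)/2 = 3.6 m; q_3 = 0.41 × 0.74 × 3.6 = 1.092 m³/s
w_4 = (15.2 − 7.9)/2 = 3.65 m; q_4 = 0.35 × 0.74 × 3.65 = 0.9454 m³/s
w_5 = (17.5 − 12.7)/2 = 2.4 m; q_5 = 0.36 × 0.58 × 2.4 = 0.5011 m³/s
w_6 = (17.5 − 15.2)/2 = 1.15 m; q_6 = 0.13 × 0.17 × 1.15 = 0.02542 m³/s
Q = Σ qᵢ = 3.825 m³/s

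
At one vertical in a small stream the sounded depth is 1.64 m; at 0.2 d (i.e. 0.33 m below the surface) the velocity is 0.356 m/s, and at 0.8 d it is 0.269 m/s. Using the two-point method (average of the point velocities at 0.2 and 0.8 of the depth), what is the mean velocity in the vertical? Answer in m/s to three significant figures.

0.313 m/s

v̄ = (0.356 + 0.269) / 2 = 0.3125 m/s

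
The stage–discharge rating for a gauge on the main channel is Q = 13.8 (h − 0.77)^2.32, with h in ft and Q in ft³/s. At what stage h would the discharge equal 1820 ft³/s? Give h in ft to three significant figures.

8.97 ft

h − h₀ = (Q/C)^(1/b) = (1820/13.8)^(1/2.32) = 8.201 ft
h = 0.77 + 8.201 = 8.971 ft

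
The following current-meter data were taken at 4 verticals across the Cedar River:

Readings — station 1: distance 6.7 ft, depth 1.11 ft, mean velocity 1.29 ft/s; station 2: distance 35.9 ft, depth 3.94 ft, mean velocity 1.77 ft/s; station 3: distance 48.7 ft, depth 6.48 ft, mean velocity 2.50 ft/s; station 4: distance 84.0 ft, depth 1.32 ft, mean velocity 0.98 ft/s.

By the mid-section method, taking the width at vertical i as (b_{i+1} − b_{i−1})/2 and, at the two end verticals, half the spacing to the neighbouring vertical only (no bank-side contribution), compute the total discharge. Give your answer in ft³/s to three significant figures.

580 ft³/s

w_1 = (35.9 − 6.7)/2 = 14.6 ft; q_1 = 1.29 × 1.11 × 14.6 = 20.91 ft³/s
w_2 = (48.7 − 6.7)/2 = 21 ft; q_2 = 1.77 × 3.94 × 21 = 146.4 ft³/s
w_3 = (84.0 − 35.9)/2 = 24.05 ft; q_3 = 2.50 × 6.48 × 24.05 = 389.6 ft³/s
w_4 = (84.0 − 48.7)/2 = 17.65 ft; q_4 = 0.98 × 1.32 × 17.65 = 22.83 ft³/s
Q = Σ qᵢ = 579.8 ft³/s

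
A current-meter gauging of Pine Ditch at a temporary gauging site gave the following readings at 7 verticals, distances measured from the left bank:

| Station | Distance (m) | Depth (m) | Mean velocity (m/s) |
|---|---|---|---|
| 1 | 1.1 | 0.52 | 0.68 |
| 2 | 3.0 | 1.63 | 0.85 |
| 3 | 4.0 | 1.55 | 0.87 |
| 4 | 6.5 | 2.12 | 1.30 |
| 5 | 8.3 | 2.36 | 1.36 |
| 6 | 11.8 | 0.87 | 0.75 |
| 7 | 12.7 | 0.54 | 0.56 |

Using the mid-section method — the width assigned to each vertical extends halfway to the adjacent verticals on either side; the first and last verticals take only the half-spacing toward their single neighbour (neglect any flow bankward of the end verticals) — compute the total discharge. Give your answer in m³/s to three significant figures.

20.7 m³/s

w_1 = (3.0 − 1.1)/2 = 0.95 m; q_1 = 0.68 × 0.52 × 0.95 = 0.3359 m³/s
w_2 = (4.0 − 1.1)/2 = 1.45 m; q_2 = 0.85 × 1.63 × 1.45 = 2.009 m³/s
w_3 = (6.5 − 3.0)/2 = 1.75 m; q_3 = 0.87 × 1.55 × 1.75 = 2.360 m³/s
w_4 = (8.3 − 4.0)/2 = 2.15 m; q_4 = 1.30 × 2.12 × 2.15 = 5.925 m³/s
w_5 = (11.8 − 6.5)/2 = 2.65 m; q_5 = 1.36 × 2.36 × 2.65 = 8.505 m³/s
w_6 = (12.7 − 8.3)/2 = 2.2 m; q_6 = 0.75 × 0.87 × 2.2 = 1.436 m³/s
w_7 = (12.7 − 11.8)/2 = 0.45 m; q_7 = 0.56 × 0.54 × 0.45 = 0.1361 m³/s
Q = Σ qᵢ = 20.71 m³/s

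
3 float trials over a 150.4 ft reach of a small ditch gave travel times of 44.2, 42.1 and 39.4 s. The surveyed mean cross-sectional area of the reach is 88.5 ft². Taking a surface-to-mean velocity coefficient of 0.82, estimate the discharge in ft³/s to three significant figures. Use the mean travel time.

260 ft³/s

t̄ = (44.2 + 42.1 + 39.4) / 3 = 41.9 s
v_surface = L / t̄ = 150.4 / 41.9 = 3.589 ft/s
v_mean = 0.82 × 3.589 = 2.943 ft/s
Q = A × v_mean = 88.5 × 2.943 = 260.5 ft³/s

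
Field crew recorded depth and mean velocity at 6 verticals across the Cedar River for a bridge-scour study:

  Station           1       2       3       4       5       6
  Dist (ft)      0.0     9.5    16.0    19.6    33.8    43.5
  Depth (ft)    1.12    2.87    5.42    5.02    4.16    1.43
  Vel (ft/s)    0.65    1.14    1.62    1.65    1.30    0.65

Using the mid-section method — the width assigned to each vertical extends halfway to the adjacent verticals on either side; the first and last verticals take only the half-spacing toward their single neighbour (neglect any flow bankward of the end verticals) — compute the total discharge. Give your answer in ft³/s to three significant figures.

217 ft³/s

w_1 = (9.5 − 0.0)/2 = 4.75 ft; q_1 = 0.65 × 1.12 × 4.75 = 3.458 ft³/s
w_2 = (16.0 − 0.0)/2 = 8 ft; q_2 = 1.14 × 2.87 × 8 = 26.17 ft³/s
w_3 = (19.6 − 9.5)/2 = 5.05 ft; q_3 = 1.62 × 5.42 × 5.05 = 44.34 ft³/s
w_4 = (33.8 − 16.0)/2 = 8.9 ft; q_4 = 1.65 × 5.02 × 8.9 = 73.72 ft³/s
w_5 = (43.5 − 19.6)/2 = 11.95 ft; q_5 = 1.30 × 4.16 × 11.95 = 64.63 ft³/s
w_6 = (43.5 − 33.8)/2 = 4.85 ft; q_6 = 0.65 × 1.43 × 4.85 = 4.508 ft³/s
Q = Σ qᵢ = 216.8 ft³/s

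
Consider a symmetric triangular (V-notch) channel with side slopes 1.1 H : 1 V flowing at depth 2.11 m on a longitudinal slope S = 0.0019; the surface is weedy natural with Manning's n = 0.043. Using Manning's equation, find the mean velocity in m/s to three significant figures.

A = z·y² = 1.1×2.11² = 4.897 m²
P = 2y√(1+z²) = 2×2.11×√(1+1.1²) = 6.273 m
R = A/P = 4.897/6.273 = 0.7806 m
Q = (1/n)·A·R^(2/3)·S^(1/2) = (1/0.043) × 4.897 × 0.7806^(2/3) × 0.0019^(1/2) = 4.209 m³/s
V = Q/A = 4.209/4.897 = 0.8594 m/s

0.859 m/s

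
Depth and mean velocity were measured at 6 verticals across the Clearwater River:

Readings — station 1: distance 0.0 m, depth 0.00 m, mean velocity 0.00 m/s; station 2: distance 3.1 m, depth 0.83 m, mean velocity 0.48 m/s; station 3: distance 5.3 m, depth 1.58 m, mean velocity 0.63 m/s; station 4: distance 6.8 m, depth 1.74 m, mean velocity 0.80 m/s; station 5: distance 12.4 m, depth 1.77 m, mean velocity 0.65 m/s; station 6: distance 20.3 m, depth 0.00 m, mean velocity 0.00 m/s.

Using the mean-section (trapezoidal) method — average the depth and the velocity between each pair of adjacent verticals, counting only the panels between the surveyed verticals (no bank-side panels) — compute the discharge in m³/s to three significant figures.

13.0 m³/s

Panel 1-2: Δb = 3.1 m, d̄ = (0.00+0.83)/2 = 0.415, v̄ = (0.00+0.48)/2 = 0.24 → q = 3.1×0.415×0.24 = 0.3088 m³/s
Panel 2-3: Δb = 2.2 m, d̄ = (0.83+1.58)/2 = 1.205, v̄ = (0.48+0.63)/2 = 0.555 → q = 2.2×1.205×0.555 = 1.471 m³/s
Panel 3-4: Δb = 1.5 m, d̄ = (1.58+1.74)/2 = 1.66, v̄ = (0.63+0.80)/2 = 0.715 → q = 1.5×1.66×0.715 = 1.780 m³/s
Panel 4-5: Δb = 5.6 m, d̄ = (1.74+1.77)/2 = 1.755, v̄ = (0.80+0.65)/2 = 0.725 → q = 5.6×1.755×0.725 = 7.125 m³/s
Panel 5-6: Δb = 7.9 m, d̄ = (1.77+0.00)/2 = 0.885, v̄ = (0.65+0.00)/2 = 0.325 → q = 7.9×0.885×0.325 = 2.272 m³/s
Q = Σ q = 12.96 m³/s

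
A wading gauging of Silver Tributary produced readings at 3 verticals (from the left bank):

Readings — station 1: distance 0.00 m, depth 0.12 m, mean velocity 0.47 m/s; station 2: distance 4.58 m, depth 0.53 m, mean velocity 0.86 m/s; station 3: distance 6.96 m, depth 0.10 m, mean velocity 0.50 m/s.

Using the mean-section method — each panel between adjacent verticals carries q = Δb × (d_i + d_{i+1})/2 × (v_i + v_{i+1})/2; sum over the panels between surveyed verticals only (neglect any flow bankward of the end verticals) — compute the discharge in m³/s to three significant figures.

Panel 1-2: Δb = 4.58 m, d̄ = (0.12+0.53)/2 = 0.325, v̄ = (0.47+0.86)/2 = 0.665 → q = 4.58×0.325×0.665 = 0.9899 m³/s
Panel 2-3: Δb = 2.38 m, d̄ = (0.53+0.10)/2 = 0.315, v̄ = (0.86+0.50)/2 = 0.68 → q = 2.38×0.315×0.68 = 0.5098 m³/s
Q = Σ q = 1.500 m³/s

1.50 m³/s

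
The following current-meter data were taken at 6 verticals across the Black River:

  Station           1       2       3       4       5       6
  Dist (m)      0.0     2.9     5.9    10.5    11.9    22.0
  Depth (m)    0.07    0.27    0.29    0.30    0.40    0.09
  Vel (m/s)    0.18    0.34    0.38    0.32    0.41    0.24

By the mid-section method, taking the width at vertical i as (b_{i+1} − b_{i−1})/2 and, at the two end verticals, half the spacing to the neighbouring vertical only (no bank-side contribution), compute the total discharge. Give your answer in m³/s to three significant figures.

w_1 = (2.9 − 0.0)/2 = 1.45 m; q_1 = 0.18 × 0.07 × 1.45 = 0.01827 m³/s
w_2 = (5.9 − 0.0)/2 = 2.95 m; q_2 = 0.34 × 0.27 × 2.95 = 0.2708 m³/s
w_3 = (10.5 − 2.9)/2 = 3.8 m; q_3 = 0.38 × 0.29 × 3.8 = 0.4188 m³/s
w_4 = (11.9 − 5.9)/2 = 3 m; q_4 = 0.32 × 0.30 × 3 = 0.2880 m³/s
w_5 = (22.0 − 10.5)/2 = 5.75 m; q_5 = 0.41 × 0.40 × 5.75 = 0.9430 m³/s
w_6 = (22.0 − 11.9)/2 = 5.05 m; q_6 = 0.24 × 0.09 × 5.05 = 0.1091 m³/s
Q = Σ qᵢ = 2.048 m³/s

2.05 m³/s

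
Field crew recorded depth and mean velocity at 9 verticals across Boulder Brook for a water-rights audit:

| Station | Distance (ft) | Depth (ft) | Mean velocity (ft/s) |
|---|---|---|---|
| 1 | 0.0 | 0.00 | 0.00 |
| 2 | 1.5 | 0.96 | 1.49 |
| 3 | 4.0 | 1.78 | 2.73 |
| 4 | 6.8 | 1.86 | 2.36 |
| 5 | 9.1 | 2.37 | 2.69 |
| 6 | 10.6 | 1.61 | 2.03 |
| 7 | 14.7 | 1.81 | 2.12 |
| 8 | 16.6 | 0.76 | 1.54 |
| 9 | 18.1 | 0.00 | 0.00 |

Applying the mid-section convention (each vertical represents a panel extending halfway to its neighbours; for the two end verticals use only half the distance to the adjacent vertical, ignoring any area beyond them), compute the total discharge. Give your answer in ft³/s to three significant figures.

w_2 = (4.0 − 0.0)/2 = 2 ft; q_2 = 1.49 × 0.96 × 2 = 2.861 ft³/s
w_3 = (6.8 − 1.5)/2 = 2.65 ft; q_3 = 2.73 × 1.78 × 2.65 = 12.88 ft³/s
w_4 = (9.1 − 4.0)/2 = 2.55 ft; q_4 = 2.36 × 1.86 × 2.55 = 11.19 ft³/s
w_5 = (10.6 − 6.8)/2 = 1.9 ft; q_5 = 2.69 × 2.37 × 1.9 = 12.11 ft³/s
w_6 = (14.7 − 9.1)/2 = 2.8 ft; q_6 = 2.03 × 1.61 × 2.8 = 9.151 ft³/s
w_7 = (16.6 − 10.6)/2 = 3 ft; q_7 = 2.12 × 1.81 × 3 = 11.51 ft³/s
w_8 = (18.1 − 14.7)/2 = 1.7 ft; q_8 = 1.54 × 0.76 × 1.7 = 1.990 ft³/s
Stations 1, 9 contribute zero (depth or velocity is 0).
Q = Σ qᵢ = 61.70 ft³/s

61.7 ft³/s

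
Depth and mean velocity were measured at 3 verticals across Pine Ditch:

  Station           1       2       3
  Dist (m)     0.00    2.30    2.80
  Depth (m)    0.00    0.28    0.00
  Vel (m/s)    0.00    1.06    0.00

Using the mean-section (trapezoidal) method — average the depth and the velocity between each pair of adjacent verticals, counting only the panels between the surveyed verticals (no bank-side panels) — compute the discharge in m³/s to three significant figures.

0.208 m³/s

Panel 1-2: Δb = 2.3 m, d̄ = (0.00+0.28)/2 = 0.14, v̄ = (0.00+1.06)/2 = 0.53 → q = 2.3×0.14×0.53 = 0.1707 m³/s
Panel 2-3: Δb = 0.5 m, d̄ = (0.28+0.00)/2 = 0.14, v̄ = (1.06+0.00)/2 = 0.53 → q = 0.5×0.14×0.53 = 0.03710 m³/s
Q = Σ q = 0.2078 m³/s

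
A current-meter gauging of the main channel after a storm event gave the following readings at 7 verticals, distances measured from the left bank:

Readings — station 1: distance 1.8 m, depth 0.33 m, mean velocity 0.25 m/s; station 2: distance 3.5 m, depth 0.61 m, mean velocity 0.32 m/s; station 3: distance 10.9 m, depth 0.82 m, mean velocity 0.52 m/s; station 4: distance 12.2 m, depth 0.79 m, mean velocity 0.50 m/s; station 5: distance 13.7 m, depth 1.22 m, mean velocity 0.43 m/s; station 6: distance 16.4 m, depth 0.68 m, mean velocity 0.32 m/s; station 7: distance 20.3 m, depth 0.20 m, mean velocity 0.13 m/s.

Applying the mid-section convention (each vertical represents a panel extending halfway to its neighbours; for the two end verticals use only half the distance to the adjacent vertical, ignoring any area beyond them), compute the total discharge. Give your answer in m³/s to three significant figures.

5.24 m³/s

w_1 = (3.5 − 1.8)/2 = 0.85 m; q_1 = 0.25 × 0.33 × 0.85 = 0.07013 m³/s
w_2 = (10.9 − 1.8)/2 = 4.55 m; q_2 = 0.32 × 0.61 × 4.55 = 0.8882 m³/s
w_3 = (12.2 − 3.5)/2 = 4.35 m; q_3 = 0.52 × 0.82 × 4.35 = 1.855 m³/s
w_4 = (13.7 − 10.9)/2 = 1.4 m; q_4 = 0.50 × 0.79 × 1.4 = 0.5530 m³/s
w_5 = (16.4 − 12.2)/2 = 2.1 m; q_5 = 0.43 × 1.22 × 2.1 = 1.102 m³/s
w_6 = (20.3 − 13.7)/2 = 3.3 m; q_6 = 0.32 × 0.68 × 3.3 = 0.7181 m³/s
w_7 = (20.3 − 16.4)/2 = 1.95 m; q_7 = 0.13 × 0.20 × 1.95 = 0.05070 m³/s
Q = Σ qᵢ = 5.237 m³/s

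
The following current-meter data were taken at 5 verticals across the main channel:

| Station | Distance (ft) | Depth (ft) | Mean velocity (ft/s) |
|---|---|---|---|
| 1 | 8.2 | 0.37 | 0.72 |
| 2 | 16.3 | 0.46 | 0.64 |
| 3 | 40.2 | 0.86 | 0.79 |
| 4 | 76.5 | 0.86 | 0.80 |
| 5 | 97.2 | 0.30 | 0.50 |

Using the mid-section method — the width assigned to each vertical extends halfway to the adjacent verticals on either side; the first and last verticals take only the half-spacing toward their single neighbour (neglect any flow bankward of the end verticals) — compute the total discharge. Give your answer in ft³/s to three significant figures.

47.4 ft³/s

w_1 = (16.3 − 8.2)/2 = 4.05 ft; q_1 = 0.72 × 0.37 × 4.05 = 1.079 ft³/s
w_2 = (40.2 − 8.2)/2 = 16 ft; q_2 = 0.64 × 0.46 × 16 = 4.710 ft³/s
w_3 = (76.5 − 16.3)/2 = 30.1 ft; q_3 = 0.79 × 0.86 × 30.1 = 20.45 ft³/s
w_4 = (97.2 − 40.2)/2 = 28.5 ft; q_4 = 0.80 × 0.86 × 28.5 = 19.61 ft³/s
w_5 = (97.2 − 76.5)/2 = 10.35 ft; q_5 = 0.50 × 0.30 × 10.35 = 1.553 ft³/s
Q = Σ qᵢ = 47.40 ft³/s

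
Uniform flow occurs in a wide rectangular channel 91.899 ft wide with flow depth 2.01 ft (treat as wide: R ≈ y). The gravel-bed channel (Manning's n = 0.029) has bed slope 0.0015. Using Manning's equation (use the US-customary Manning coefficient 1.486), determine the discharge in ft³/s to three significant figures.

584 ft³/s

A = b·y = 91.899 × 2.01 = 184.7 ft²
Wide channel: R ≈ y = 2.01 ft
Q = (1.486/n)·A·R^(2/3)·S^(1/2) = (1.486/0.029) × 184.7 × 2.010^(2/3) × 0.0015^(1/2) = 583.9 ft³/s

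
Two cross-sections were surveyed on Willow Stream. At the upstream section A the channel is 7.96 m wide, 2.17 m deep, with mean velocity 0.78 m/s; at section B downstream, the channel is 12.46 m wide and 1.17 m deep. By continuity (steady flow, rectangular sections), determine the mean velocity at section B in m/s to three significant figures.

0.924 m/s

Q = A₁V₁ = (7.96×2.17) × 0.78 = 13.47 m³/s
A₂ = 12.46 × 1.17 = 14.58 m²
V₂ = Q/A₂ = 13.47/14.58 = 0.9242 m/s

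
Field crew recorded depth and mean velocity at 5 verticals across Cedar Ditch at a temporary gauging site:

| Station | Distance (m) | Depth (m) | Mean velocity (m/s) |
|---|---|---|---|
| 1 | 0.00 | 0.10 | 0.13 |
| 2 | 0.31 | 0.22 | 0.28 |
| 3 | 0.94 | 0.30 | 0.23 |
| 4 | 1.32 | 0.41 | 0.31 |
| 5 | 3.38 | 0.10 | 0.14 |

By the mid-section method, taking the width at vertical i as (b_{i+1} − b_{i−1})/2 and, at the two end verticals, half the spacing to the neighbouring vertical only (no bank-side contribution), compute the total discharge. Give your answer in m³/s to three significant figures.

w_1 = (0.31 − 0.00)/2 = 0.155 m; q_1 = 0.13 × 0.10 × 0.155 = 0.002015 m³/s
w_2 = (0.94 − 0.00)/2 = 0.47 m; q_2 = 0.28 × 0.22 × 0.47 = 0.02895 m³/s
w_3 = (1.32 − 0.31)/2 = 0.505 m; q_3 = 0.23 × 0.30 × 0.505 = 0.03485 m³/s
w_4 = (3.38 − 0.94)/2 = 1.22 m; q_4 = 0.31 × 0.41 × 1.22 = 0.1551 m³/s
w_5 = (3.38 − 1.32)/2 = 1.03 m; q_5 = 0.14 × 0.10 × 1.03 = 0.01442 m³/s
Q = Σ qᵢ = 0.2353 m³/s

0.235 m³/s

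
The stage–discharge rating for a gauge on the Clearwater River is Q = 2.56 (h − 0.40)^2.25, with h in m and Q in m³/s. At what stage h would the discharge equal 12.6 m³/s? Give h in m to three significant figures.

h − h₀ = (Q/C)^(1/b) = (12.6/2.56)^(1/2.25) = 2.031 m
h = 0.40 + 2.031 = 2.431 m

2.43 m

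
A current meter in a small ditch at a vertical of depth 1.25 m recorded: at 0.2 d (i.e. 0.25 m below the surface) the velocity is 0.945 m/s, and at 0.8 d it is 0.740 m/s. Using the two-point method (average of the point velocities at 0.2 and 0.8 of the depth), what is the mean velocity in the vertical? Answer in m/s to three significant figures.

0.843 m/s

v̄ = (0.945 + 0.740) / 2 = 0.8425 m/s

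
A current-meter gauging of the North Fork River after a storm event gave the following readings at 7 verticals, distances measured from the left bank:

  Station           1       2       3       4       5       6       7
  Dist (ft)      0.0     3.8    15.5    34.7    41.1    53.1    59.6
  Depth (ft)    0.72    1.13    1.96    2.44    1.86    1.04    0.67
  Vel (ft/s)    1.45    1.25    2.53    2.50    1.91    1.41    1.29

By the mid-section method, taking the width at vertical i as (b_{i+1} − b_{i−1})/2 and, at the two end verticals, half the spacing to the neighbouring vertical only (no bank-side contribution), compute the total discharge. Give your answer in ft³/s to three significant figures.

217 ft³/s

w_1 = (3.8 − 0.0)/2 = 1.9 ft; q_1 = 1.45 × 0.72 × 1.9 = 1.984 ft³/s
w_2 = (15.5 − 0.0)/2 = 7.75 ft; q_2 = 1.25 × 1.13 × 7.75 = 10.95 ft³/s
w_3 = (34.7 − 3.8)/2 = 15.45 ft; q_3 = 2.53 × 1.96 × 15.45 = 76.61 ft³/s
w_4 = (41.1 − 15.5)/2 = 12.8 ft; q_4 = 2.50 × 2.44 × 12.8 = 78.08 ft³/s
w_5 = (53.1 − 34.7)/2 = 9.2 ft; q_5 = 1.91 × 1.86 × 9.2 = 32.68 ft³/s
w_6 = (59.6 − 41.1)/2 = 9.25 ft; q_6 = 1.41 × 1.04 × 9.25 = 13.56 ft³/s
w_7 = (59.6 − 53.1)/2 = 3.25 ft; q_7 = 1.29 × 0.67 × 3.25 = 2.809 ft³/s
Q = Σ qᵢ = 216.7 ft³/s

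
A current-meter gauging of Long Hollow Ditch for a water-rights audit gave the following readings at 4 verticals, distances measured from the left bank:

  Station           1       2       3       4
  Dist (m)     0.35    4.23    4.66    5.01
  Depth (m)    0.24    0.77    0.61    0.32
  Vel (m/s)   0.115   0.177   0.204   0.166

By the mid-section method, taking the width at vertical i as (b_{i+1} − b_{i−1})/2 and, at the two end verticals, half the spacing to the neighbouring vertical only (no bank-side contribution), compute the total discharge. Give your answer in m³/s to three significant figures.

w_1 = (4.23 − 0.35)/2 = 1.94 m; q_1 = 0.115 × 0.24 × 1.94 = 0.05354 m³/s
w_2 = (4.66 − 0.35)/2 = 2.155 m; q_2 = 0.177 × 0.77 × 2.155 = 0.2937 m³/s
w_3 = (5.01 − 4.23)/2 = 0.39 m; q_3 = 0.204 × 0.61 × 0.39 = 0.04853 m³/s
w_4 = (5.01 − 4.66)/2 = 0.175 m; q_4 = 0.166 × 0.32 × 0.175 = 0.009296 m³/s
Q = Σ qᵢ = 0.4051 m³/s

0.405 m³/s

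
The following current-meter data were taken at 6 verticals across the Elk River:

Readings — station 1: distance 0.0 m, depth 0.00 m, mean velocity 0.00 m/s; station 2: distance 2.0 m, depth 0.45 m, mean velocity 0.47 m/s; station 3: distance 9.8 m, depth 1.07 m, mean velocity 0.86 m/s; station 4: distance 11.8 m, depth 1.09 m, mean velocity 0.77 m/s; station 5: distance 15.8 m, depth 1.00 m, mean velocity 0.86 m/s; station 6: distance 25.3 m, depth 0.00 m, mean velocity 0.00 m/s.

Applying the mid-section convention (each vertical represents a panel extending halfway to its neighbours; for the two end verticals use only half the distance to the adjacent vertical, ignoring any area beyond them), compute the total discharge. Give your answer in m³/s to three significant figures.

w_2 = (9.8 − 0.0)/2 = 4.9 m; q_2 = 0.47 × 0.45 × 4.9 = 1.036 m³/s
w_3 = (11.8 − 2.0)/2 = 4.9 m; q_3 = 0.86 × 1.07 × 4.9 = 4.509 m³/s
w_4 = (15.8 − 9.8)/2 = 3 m; q_4 = 0.77 × 1.09 × 3 = 2.518 m³/s
w_5 = (25.3 − 11.8)/2 = 6.75 m; q_5 = 0.86 × 1.00 × 6.75 = 5.805 m³/s
Stations 1, 6 contribute zero (depth or velocity is 0).
Q = Σ qᵢ = 13.87 m³/s

13.9 m³/s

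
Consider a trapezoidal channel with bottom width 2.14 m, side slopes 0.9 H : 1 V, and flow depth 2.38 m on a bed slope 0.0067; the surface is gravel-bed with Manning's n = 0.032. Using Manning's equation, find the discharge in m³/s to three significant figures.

A = (b + z·y)·y = (2.14 + 0.9×2.38)×2.38 = 10.19 m²
P = b + 2y√(1+z²) = 2.14 + 2×2.38×√(1+0.9²) = 8.544 m
R = A/P = 10.19/8.544 = 1.193 m
Q = (1/n)·A·R^(2/3)·S^(1/2) = (1/0.032) × 10.19 × 1.193^(2/3) × 0.0067^(1/2) = 29.32 m³/s

29.3 m³/s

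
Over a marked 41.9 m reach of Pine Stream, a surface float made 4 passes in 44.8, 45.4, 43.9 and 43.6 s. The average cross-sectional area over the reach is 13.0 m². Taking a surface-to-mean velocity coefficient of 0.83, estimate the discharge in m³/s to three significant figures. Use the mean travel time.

10.2 m³/s

t̄ = (44.8 + 45.4 + 43.9 + 43.6) / 4 = 44.425 s
v_surface = L / t̄ = 41.9 / 44.425 = 0.9432 m/s
v_mean = 0.83 × 0.9432 = 0.7828 m/s
Q = A × v_mean = 13.0 × 0.7828 = 10.18 m³/s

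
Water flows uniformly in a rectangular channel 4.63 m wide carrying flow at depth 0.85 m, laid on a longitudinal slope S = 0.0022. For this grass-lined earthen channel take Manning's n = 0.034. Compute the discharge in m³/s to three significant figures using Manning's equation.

3.95 m³/s

A = b·y = 4.63 × 0.85 = 3.936 m²
P = b + 2y = 4.63 + 2×0.85 = 6.330 m
R = A/P = 3.936/6.330 = 0.6217 m
Q = (1/n)·A·R^(2/3)·S^(1/2) = (1/0.034) × 3.936 × 0.6217^(2/3) × 0.0022^(1/2) = 3.955 m³/s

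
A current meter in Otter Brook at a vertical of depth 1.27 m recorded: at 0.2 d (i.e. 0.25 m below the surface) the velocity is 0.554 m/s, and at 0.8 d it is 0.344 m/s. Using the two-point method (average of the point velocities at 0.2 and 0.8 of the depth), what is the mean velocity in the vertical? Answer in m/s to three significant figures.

v̄ = (0.554 + 0.344) / 2 = 0.4490 m/s

0.449 m/s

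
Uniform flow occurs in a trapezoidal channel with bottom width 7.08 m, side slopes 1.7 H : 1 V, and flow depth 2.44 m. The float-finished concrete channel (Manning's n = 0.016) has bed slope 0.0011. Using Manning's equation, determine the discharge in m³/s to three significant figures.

79.0 m³/s

A = (b + z·y)·y = (7.08 + 1.7×2.44)×2.44 = 27.40 m²
P = b + 2y√(1+z²) = 7.08 + 2×2.44×√(1+1.7²) = 16.70 m
R = A/P = 27.40/16.70 = 1.640 m
Q = (1/n)·A·R^(2/3)·S^(1/2) = (1/0.016) × 27.40 × 1.640^(2/3) × 0.0011^(1/2) = 78.98 m³/s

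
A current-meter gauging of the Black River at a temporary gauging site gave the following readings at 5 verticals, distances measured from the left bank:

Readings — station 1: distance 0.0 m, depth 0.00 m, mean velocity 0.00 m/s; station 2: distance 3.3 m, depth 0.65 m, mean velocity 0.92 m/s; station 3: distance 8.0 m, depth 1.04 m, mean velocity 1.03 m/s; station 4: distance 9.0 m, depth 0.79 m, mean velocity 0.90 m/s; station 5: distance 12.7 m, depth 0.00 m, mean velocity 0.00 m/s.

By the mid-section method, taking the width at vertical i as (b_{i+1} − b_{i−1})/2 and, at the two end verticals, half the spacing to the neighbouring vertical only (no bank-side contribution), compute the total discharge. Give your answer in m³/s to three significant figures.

w_2 = (8.0 − 0.0)/2 = 4 m; q_2 = 0.92 × 0.65 × 4 = 2.392 m³/s
w_3 = (9.0 − 3.3)/2 = 2.85 m; q_3 = 1.03 × 1.04 × 2.85 = 3.053 m³/s
w_4 = (12.7 − 8.0)/2 = 2.35 m; q_4 = 0.90 × 0.79 × 2.35 = 1.671 m³/s
Stations 1, 5 contribute zero (depth or velocity is 0).
Q = Σ qᵢ = 7.116 m³/s

7.12 m³/s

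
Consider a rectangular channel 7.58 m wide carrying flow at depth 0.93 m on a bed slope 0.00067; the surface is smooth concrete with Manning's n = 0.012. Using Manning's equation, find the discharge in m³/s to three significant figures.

12.5 m³/s

A = b·y = 7.58 × 0.93 = 7.049 m²
P = b + 2y = 7.58 + 2×0.93 = 9.440 m
R = A/P = 7.049/9.440 = 0.7468 m
Q = (1/n)·A·R^(2/3)·S^(1/2) = (1/0.012) × 7.049 × 0.7468^(2/3) × 0.00067^(1/2) = 12.52 m³/s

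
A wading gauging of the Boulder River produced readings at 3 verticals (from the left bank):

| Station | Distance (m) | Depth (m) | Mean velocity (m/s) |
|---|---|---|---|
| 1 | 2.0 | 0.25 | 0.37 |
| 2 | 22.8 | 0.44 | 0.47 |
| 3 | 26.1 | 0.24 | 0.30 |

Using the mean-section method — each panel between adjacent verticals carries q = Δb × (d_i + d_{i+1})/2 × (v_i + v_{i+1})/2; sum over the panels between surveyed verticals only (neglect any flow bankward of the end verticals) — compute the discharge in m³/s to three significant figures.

3.45 m³/s

Panel 1-2: Δb = 20.8 m, d̄ = (0.25+0.44)/2 = 0.345, v̄ = (0.37+0.47)/2 = 0.42 → q = 20.8×0.345×0.42 = 3.014 m³/s
Panel 2-3: Δb = 3.3 m, d̄ = (0.44+0.24)/2 = 0.34, v̄ = (0.47+0.30)/2 = 0.385 → q = 3.3×0.34×0.385 = 0.4320 m³/s
Q = Σ q = 3.446 m³/s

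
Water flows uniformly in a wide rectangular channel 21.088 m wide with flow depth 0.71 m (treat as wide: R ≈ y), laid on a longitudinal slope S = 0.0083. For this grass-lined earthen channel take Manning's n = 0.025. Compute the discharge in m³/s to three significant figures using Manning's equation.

A = b·y = 21.088 × 0.71 = 14.97 m²
Wide channel: R ≈ y = 0.71 m
Q = (1/n)·A·R^(2/3)·S^(1/2) = (1/0.025) × 14.97 × 0.7100^(2/3) × 0.0083^(1/2) = 43.42 m³/s

43.4 m³/s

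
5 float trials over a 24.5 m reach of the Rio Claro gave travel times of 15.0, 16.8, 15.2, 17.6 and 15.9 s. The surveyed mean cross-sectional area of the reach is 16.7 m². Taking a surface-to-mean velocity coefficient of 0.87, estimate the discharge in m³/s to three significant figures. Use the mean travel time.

t̄ = (15.0 + 16.8 + 15.2 + 17.6 + 15.9) / 5 = 16.1 s
v_surface = L / t̄ = 24.5 / 16.1 = 1.522 m/s
v_mean = 0.87 × 1.522 = 1.324 m/s
Q = A × v_mean = 16.7 × 1.324 = 22.11 m³/s

22.1 m³/s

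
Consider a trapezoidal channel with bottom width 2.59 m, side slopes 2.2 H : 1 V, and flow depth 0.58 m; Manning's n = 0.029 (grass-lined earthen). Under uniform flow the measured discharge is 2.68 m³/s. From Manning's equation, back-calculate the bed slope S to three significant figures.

0.00387

A = (b + z·y)·y = (2.59 + 2.2×0.58)×0.58 = 2.242 m²
P = b + 2y√(1+z²) = 2.59 + 2×0.58×√(1+2.2²) = 5.393 m
R = A/P = 2.242/5.393 = 0.4158 m
S = (Q·n / (1·A·R^(2/3)))² = (2.68×0.029 / (1×2.242×0.5570))² = 0.003872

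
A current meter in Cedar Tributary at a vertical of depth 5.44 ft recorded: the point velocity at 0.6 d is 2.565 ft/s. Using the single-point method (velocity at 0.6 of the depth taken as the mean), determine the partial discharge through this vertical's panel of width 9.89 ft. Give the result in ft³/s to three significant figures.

138 ft³/s

v̄ = v₀.₆ = 2.565 ft/s
q = v̄ × d × w = 2.565 × 5.44 × 9.89 = 138.0 ft³/s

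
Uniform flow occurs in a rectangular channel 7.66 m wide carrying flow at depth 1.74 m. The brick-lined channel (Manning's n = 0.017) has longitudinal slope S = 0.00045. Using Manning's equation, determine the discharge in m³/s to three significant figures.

A = b·y = 7.66 × 1.74 = 13.33 m²
P = b + 2y = 7.66 + 2×1.74 = 11.14 m
R = A/P = 13.33/11.14 = 1.196 m
Q = (1/n)·A·R^(2/3)·S^(1/2) = (1/0.017) × 13.33 × 1.196^(2/3) × 0.00045^(1/2) = 18.74 m³/s

18.7 m³/s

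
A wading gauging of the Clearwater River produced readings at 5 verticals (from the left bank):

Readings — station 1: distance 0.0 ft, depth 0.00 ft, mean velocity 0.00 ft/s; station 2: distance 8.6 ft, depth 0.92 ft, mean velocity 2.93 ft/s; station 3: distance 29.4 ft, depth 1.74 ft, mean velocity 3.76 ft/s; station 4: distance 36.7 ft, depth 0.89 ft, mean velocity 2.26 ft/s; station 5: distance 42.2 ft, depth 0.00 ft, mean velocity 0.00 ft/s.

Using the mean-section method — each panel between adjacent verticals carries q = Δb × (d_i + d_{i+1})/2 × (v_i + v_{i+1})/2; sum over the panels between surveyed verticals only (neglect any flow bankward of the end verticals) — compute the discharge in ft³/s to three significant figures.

Panel 1-2: Δb = 8.6 ft, d̄ = (0.00+0.92)/2 = 0.46, v̄ = (0.00+2.93)/2 = 1.465 → q = 8.6×0.46×1.465 = 5.796 ft³/s
Panel 2-3: Δb = 20.8 ft, d̄ = (0.92+1.74)/2 = 1.33, v̄ = (2.93+3.76)/2 = 3.345 → q = 20.8×1.33×3.345 = 92.54 ft³/s
Panel 3-4: Δb = 7.3 ft, d̄ = (1.74+0.89)/2 = 1.315, v̄ = (3.76+2.26)/2 = 3.01 → q = 7.3×1.315×3.01 = 28.89 ft³/s
Panel 4-5: Δb = 5.5 ft, d̄ = (0.89+0.00)/2 = 0.445, v̄ = (2.26+0.00)/2 = 1.13 → q = 5.5×0.445×1.13 = 2.766 ft³/s
Q = Σ q = 130.0 ft³/s

130 ft³/s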